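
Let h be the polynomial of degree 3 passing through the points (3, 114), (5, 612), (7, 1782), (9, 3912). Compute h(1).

Write h(t) = at^3 + bt^2 + ct + d. Substituting each data point gives a linear system:
  27a + 9b + 3c + d = 114
  125a + 25b + 5c + d = 612
  343a + 49b + 7c + d = 1782
  729a + 81b + 9c + d = 3912
Solving the system yields a = 6, b = -6, c = 3, d = -3.
So h(t) = 6t³ - 6t² + 3t - 3.
Then h(1) = 0.

0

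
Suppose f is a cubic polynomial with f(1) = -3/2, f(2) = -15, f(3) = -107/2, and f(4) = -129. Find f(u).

Write f(u) = au^3 + bu^2 + cu + d. Substituting each data point gives a linear system:
  a + b + c + d = -3/2
  8a + 4b + 2c + d = -15
  27a + 9b + 3c + d = -107/2
  64a + 16b + 4c + d = -129
Solving the system yields a = -2, b = -1/2, c = 2, d = -1.
So f(u) = -2u^3 - (1/2)u^2 + 2u - 1.
Check: f(1) = -3/2. ✓

f(u) = -2u^3 - (1/2)u^2 + 2u - 1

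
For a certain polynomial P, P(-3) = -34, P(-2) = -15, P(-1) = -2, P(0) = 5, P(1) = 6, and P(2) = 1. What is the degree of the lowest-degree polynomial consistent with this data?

Forward differences of the values at u = -3, -2, -1, 0, 1, 2:
  P  : -34  -15  -2  5  6  1
  Δ  : 19  13  7  1  -5
  Δ^2: -6  -6  -6  -6
  Δ^3: 0  0  0
  Δ^4: 0  0
  Δ^5: 0
The second differences are constant (-6) and nonzero, while all higher differences vanish, so the minimal degree is 2.

2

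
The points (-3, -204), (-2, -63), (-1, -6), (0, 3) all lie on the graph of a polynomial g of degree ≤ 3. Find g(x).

Write g(x) = ax^3 + bx^2 + cx + d. Substituting each data point gives a linear system:
  -27a + 9b - 3c + d = -204
  -8a + 4b - 2c + d = -63
  -a + b - c + d = -6
  d = 3
Solving the system yields a = 6, b = -6, c = -3, d = 3.
So g(x) = 6x^3 - 6x^2 - 3x + 3.
Check: g(-1) = -6. ✓

g(x) = 6x^3 - 6x^2 - 3x + 3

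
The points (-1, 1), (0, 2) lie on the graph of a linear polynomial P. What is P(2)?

4

Using the Lagrange interpolation formula with nodes -1, 0:
  L_0(s) = s / -1
  L_1(s) = (s + 1) / 1
Then P(s) = 1·L_0(s) + 2·L_1(s).
Expanding and collecting terms gives P(s) = s + 2.
Evaluating at s = 2: P(2) = 4.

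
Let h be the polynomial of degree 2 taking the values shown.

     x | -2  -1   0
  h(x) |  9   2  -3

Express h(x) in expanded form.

h(x) = x^2 - 4x - 3

Using the Lagrange interpolation formula with nodes -2, -1, 0:
  L_0(x) = (x + 1)x / 2
  L_1(x) = (x + 2)x / -1
  L_2(x) = (x + 2)(x + 1) / 2
Then h(x) = 9·L_0(x) + 2·L_1(x) - 3·L_2(x).
Expanding and collecting terms gives h(x) = x^2 - 4x - 3.
Check: h(0) = -3. ✓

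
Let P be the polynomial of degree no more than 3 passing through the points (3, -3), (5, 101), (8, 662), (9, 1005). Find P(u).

P(u) = 2u^3 - 5u^2 - 6u + 6

Using the Lagrange interpolation formula with nodes 3, 5, 8, 9:
  L_0(u) = (u - 5)(u - 8)(u - 9) / -60
  L_1(u) = (u - 3)(u - 8)(u - 9) / 24
  L_2(u) = (u - 3)(u - 5)(u - 9) / -15
  L_3(u) = (u - 3)(u - 5)(u - 8) / 24
Then P(u) = -3·L_0(u) + 101·L_1(u) + 662·L_2(u) + 1005·L_3(u).
Expanding and collecting terms gives P(u) = 2u³ - 5u² - 6u + 6.
Check: P(5) = 101. ✓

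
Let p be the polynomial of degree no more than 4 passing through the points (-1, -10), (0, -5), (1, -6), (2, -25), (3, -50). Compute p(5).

Using the Lagrange interpolation formula with nodes -1, 0, 1, 2, 3:
  L_0(t) = t(t - 1)(t - 2)(t - 3) / 24
  L_1(t) = (t + 1)(t - 1)(t - 2)(t - 3) / -6
  L_2(t) = (t + 1)t(t - 2)(t - 3) / 4
  L_3(t) = (t + 1)t(t - 1)(t - 3) / -6
  L_4(t) = (t + 1)t(t - 1)(t - 2) / 24
Then p(t) = -10·L_0(t) - 5·L_1(t) - 6·L_2(t) - 25·L_3(t) - 50·L_4(t).
Expanding and collecting terms gives p(t) = t⁴ - 4t³ - 4t² + 6t - 5.
Evaluating at t = 5: p(5) = 50.

50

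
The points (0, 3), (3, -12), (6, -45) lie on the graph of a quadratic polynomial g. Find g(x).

Write g(x) = ax^2 + bx + c. Substituting each data point gives a linear system:
  c = 3
  9a + 3b + c = -12
  36a + 6b + c = -45
Solving the system yields a = -1, b = -2, c = 3.
So g(x) = -x^2 - 2x + 3.
Check: g(6) = -45. ✓

g(x) = -x^2 - 2x + 3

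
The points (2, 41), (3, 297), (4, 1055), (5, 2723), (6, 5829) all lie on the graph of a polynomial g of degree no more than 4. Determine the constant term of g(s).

3

Write g(s) = as^4 + bs^3 + cs^2 + ds + e. Substituting each data point gives a linear system:
  16a + 8b + 4c + 2d + e = 41
  81a + 27b + 9c + 3d + e = 297
  256a + 64b + 16c + 4d + e = 1055
  625a + 125b + 25c + 5d + e = 2723
  1296a + 216b + 36c + 6d + e = 5829
Solving the system yields a = 5, b = -2, c = -6, d = -1, e = 3.
So g(s) = 5s^4 - 2s^3 - 6s^2 - s + 3.
The constant term is 3.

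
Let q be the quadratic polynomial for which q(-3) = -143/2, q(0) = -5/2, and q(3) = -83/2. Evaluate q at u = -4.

-237/2

Forward differences of the values at u = -3, 0, 3:
  q  : -143/2  -5/2  -83/2
  Δ  : 69  -39
  Δ^2: -108
The second differences are constant, confirming degree 2.
Interpolating (Newton forward form) and evaluating at u = -4 gives q(-4) = -237/2.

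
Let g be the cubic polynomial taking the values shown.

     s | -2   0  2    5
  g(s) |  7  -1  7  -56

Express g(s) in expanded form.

Using the Lagrange interpolation formula with nodes -2, 0, 2, 5:
  L_0(s) = s(s - 2)(s - 5) / -56
  L_1(s) = (s + 2)(s - 2)(s - 5) / 20
  L_2(s) = (s + 2)s(s - 5) / -24
  L_3(s) = (s + 2)s(s - 2) / 105
Then g(s) = 7·L_0(s) - 1·L_1(s) + 7·L_2(s) - 56·L_3(s).
Expanding and collecting terms gives g(s) = -s³ + 2s² + 4s - 1.
Check: g(-2) = 7. ✓

g(s) = -s^3 + 2s^2 + 4s - 1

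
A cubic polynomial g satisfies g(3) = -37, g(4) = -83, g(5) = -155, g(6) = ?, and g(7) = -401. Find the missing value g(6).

The 4 known points determine the degree-3 polynomial uniquely.
Write g(t) = at^3 + bt^2 + ct + d. Substituting each data point gives a linear system:
  27a + 9b + 3c + d = -37
  64a + 16b + 4c + d = -83
  125a + 25b + 5c + d = -155
  343a + 49b + 7c + d = -401
Solving the system yields a = -1, b = -1, c = -2, d = 5.
So g(t) = -t^3 - t^2 - 2t + 5.
Then g(6) = -259.

-259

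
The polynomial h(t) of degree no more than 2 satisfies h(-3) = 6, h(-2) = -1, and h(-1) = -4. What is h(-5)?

Using the Lagrange interpolation formula with nodes -3, -2, -1:
  L_0(t) = (t + 2)(t + 1) / 2
  L_1(t) = (t + 3)(t + 1) / -1
  L_2(t) = (t + 3)(t + 2) / 2
Then h(t) = 6·L_0(t) - 1·L_1(t) - 4·L_2(t).
Expanding and collecting terms gives h(t) = 2t² + 3t - 3.
Evaluating at t = -5: h(-5) = 32.

32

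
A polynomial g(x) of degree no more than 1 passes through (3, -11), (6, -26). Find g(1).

-1

Write g(x) = ax + b. Substituting each data point gives a linear system:
  3a + b = -11
  6a + b = -26
Solving the system yields a = -5, b = 4.
So g(x) = -5x + 4.
Then g(1) = -1.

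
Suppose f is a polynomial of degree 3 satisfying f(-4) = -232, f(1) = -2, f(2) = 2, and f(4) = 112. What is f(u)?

f(u) = 3u^3 - 4u^2 - 5u + 4

Write f(u) = au^3 + bu^2 + cu + d. Substituting each data point gives a linear system:
  -64a + 16b - 4c + d = -232
  a + b + c + d = -2
  8a + 4b + 2c + d = 2
  64a + 16b + 4c + d = 112
Solving the system yields a = 3, b = -4, c = -5, d = 4.
So f(u) = 3u^3 - 4u^2 - 5u + 4.
Check: f(1) = -2. ✓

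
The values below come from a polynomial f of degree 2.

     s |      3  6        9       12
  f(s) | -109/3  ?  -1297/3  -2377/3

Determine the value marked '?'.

The 3 known points determine the degree-2 polynomial uniquely.
Write f(s) = as^2 + bs + c. Substituting each data point gives a linear system:
  9a + 3b + c = -109/3
  81a + 9b + c = -1297/3
  144a + 12b + c = -2377/3
Solving the system yields a = -6, b = 6, c = -1/3.
So f(s) = -6s^2 + 6s - 1/3.
Then f(6) = -541/3.

-541/3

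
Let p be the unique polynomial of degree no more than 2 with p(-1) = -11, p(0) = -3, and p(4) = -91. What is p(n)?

p(n) = -6n^2 + 2n - 3

Write p(n) = an^2 + bn + c. Substituting each data point gives a linear system:
  a - b + c = -11
  c = -3
  16a + 4b + c = -91
Solving the system yields a = -6, b = 2, c = -3.
So p(n) = -6n^2 + 2n - 3.
Check: p(-1) = -11. ✓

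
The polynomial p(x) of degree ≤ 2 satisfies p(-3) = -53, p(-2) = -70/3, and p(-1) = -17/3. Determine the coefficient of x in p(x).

Write p(x) = ax^2 + bx + c. Substituting each data point gives a linear system:
  9a - 3b + c = -53
  4a - 2b + c = -70/3
  a - b + c = -17/3
Solving the system yields a = -6, b = -1/3, c = 0.
So p(x) = -6x² - (1/3)x.
The coefficient of x is -1/3.

-1/3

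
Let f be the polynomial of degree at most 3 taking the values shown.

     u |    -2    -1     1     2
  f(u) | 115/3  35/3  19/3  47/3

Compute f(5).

59/3

Using the Lagrange interpolation formula with nodes -2, -1, 1, 2:
  L_0(u) = (u + 1)(u - 1)(u - 2) / -12
  L_1(u) = (u + 2)(u - 1)(u - 2) / 6
  L_2(u) = (u + 2)(u + 1)(u - 2) / -6
  L_3(u) = (u + 2)(u + 1)(u - 1) / 12
Then f(u) = 115/3·L_0(u) + 35/3·L_1(u) + 19/3·L_2(u) + 47/3·L_3(u).
Expanding and collecting terms gives f(u) = -u^3 + 6u^2 - (5/3)u + 3.
Evaluating at u = 5: f(5) = 59/3.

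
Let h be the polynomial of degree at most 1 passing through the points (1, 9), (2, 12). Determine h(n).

Using the Lagrange interpolation formula with nodes 1, 2:
  L_0(n) = (n - 2) / -1
  L_1(n) = (n - 1) / 1
Then h(n) = 9·L_0(n) + 12·L_1(n).
Expanding and collecting terms gives h(n) = 3n + 6.
Check: h(2) = 12. ✓

h(n) = 3n + 6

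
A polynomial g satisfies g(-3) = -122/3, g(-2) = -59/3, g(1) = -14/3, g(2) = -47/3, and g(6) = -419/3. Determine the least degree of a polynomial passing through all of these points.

2

Divided differences on the nodes -3, -2, 1, 2, 6:
  order 0: -122/3  -59/3  -14/3  -47/3  -419/3
  order 1: 21  5  -11  -31
  order 2: -4  -4  -4
  order 3: 0  0
  order 4: 0
The order-2 divided differences are all -4 (nonzero) and every higher order vanishes, so the data lies on a polynomial of degree exactly 2.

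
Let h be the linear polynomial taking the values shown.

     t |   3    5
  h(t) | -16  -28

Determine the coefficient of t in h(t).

-6

Write h(t) = at + b. Substituting each data point gives a linear system:
  3a + b = -16
  5a + b = -28
Solving the system yields a = -6, b = 2.
So h(t) = -6t + 2.
The leading coefficient is -6.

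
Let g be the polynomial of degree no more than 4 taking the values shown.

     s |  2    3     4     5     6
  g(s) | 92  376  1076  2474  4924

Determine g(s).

g(s) = 3s^4 + 5s^3 - 2s^2 + 4s + 4

Write g(s) = as^4 + bs^3 + cs^2 + ds + e. Substituting each data point gives a linear system:
  16a + 8b + 4c + 2d + e = 92
  81a + 27b + 9c + 3d + e = 376
  256a + 64b + 16c + 4d + e = 1076
  625a + 125b + 25c + 5d + e = 2474
  1296a + 216b + 36c + 6d + e = 4924
Solving the system yields a = 3, b = 5, c = -2, d = 4, e = 4.
So g(s) = 3s^4 + 5s^3 - 2s^2 + 4s + 4.
Check: g(4) = 1076. ✓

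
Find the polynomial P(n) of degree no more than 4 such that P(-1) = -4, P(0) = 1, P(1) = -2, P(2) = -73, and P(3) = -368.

P(n) = -4n^4 - 2n^3 + 3n + 1

Write P(n) = an^4 + bn^3 + cn^2 + dn + e. Substituting each data point gives a linear system:
  a - b + c - d + e = -4
  e = 1
  a + b + c + d + e = -2
  16a + 8b + 4c + 2d + e = -73
  81a + 27b + 9c + 3d + e = -368
Solving the system yields a = -4, b = -2, c = 0, d = 3, e = 1.
So P(n) = -4n^4 - 2n^3 + 3n + 1.
Check: P(2) = -73. ✓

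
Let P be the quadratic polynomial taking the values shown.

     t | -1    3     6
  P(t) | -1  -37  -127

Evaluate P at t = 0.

Write P(t) = at^2 + bt + c. Substituting each data point gives a linear system:
  a - b + c = -1
  9a + 3b + c = -37
  36a + 6b + c = -127
Solving the system yields a = -3, b = -3, c = -1.
So P(t) = -3t² - 3t - 1.
Then P(0) = -1.

-1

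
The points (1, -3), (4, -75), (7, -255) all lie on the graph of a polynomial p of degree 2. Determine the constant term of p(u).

-3

Write p(u) = au^2 + bu + c. Substituting each data point gives a linear system:
  a + b + c = -3
  16a + 4b + c = -75
  49a + 7b + c = -255
Solving the system yields a = -6, b = 6, c = -3.
So p(u) = -6u^2 + 6u - 3.
The constant term is -3.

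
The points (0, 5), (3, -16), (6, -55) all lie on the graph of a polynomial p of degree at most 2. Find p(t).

p(t) = -t^2 - 4t + 5

Write p(t) = at^2 + bt + c. Substituting each data point gives a linear system:
  c = 5
  9a + 3b + c = -16
  36a + 6b + c = -55
Solving the system yields a = -1, b = -4, c = 5.
So p(t) = -t^2 - 4t + 5.
Check: p(0) = 5. ✓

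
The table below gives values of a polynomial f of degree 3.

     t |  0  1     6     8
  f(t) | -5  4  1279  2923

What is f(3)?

178

Write f(t) = at^3 + bt^2 + ct + d. Substituting each data point gives a linear system:
  d = -5
  a + b + c + d = 4
  216a + 36b + 6c + d = 1279
  512a + 64b + 8c + d = 2923
Solving the system yields a = 5, b = 6, c = -2, d = -5.
So f(t) = 5t³ + 6t² - 2t - 5.
Then f(3) = 178.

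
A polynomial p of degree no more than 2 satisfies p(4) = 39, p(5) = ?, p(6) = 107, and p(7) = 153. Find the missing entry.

The 3 known points determine the degree-2 polynomial uniquely.
Write p(n) = an^2 + bn + c. Substituting each data point gives a linear system:
  16a + 4b + c = 39
  36a + 6b + c = 107
  49a + 7b + c = 153
Solving the system yields a = 4, b = -6, c = -1.
So p(n) = 4n² - 6n - 1.
Then p(5) = 69.

69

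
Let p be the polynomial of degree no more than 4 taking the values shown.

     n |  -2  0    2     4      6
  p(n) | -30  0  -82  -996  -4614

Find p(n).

p(n) = -3n^4 - 3n^3 - 2n^2 - n

Write p(n) = an^4 + bn^3 + cn^2 + dn + e. Substituting each data point gives a linear system:
  16a - 8b + 4c - 2d + e = -30
  e = 0
  16a + 8b + 4c + 2d + e = -82
  256a + 64b + 16c + 4d + e = -996
  1296a + 216b + 36c + 6d + e = -4614
Solving the system yields a = -3, b = -3, c = -2, d = -1, e = 0.
So p(n) = -3n^4 - 3n^3 - 2n^2 - n.
Check: p(4) = -996. ✓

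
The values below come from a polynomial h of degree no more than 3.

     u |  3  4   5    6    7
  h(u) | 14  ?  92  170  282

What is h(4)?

On equispaced nodes a degree-3 polynomial has vanishing fourth forward difference, so
  h(3) - 4·h(4) + 6·h(5) - 4·h(6) + h(7) = 0.
Substituting the known values and solving for h(4):
  -4·h(4) = -168
  h(4) = 42.

42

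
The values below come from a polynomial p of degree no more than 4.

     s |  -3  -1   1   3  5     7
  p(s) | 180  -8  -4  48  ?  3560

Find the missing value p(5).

772

On equispaced nodes a degree-4 polynomial has vanishing fifth forward difference, so
  - p(-3) + 5·p(-1) - 10·p(1) + 10·p(3) - 5·p(5) + p(7) = 0.
Substituting the known values and solving for p(5):
  -5·p(5) = -3860
  p(5) = 772.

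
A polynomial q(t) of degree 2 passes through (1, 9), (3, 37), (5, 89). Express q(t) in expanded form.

Using the Lagrange interpolation formula with nodes 1, 3, 5:
  L_0(t) = (t - 3)(t - 5) / 8
  L_1(t) = (t - 1)(t - 5) / -4
  L_2(t) = (t - 1)(t - 3) / 8
Then q(t) = 9·L_0(t) + 37·L_1(t) + 89·L_2(t).
Expanding and collecting terms gives q(t) = 3t² + 2t + 4.
Check: q(5) = 89. ✓

q(t) = 3t^2 + 2t + 4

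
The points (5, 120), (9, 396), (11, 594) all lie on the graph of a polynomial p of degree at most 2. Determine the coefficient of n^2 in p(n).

Write p(n) = an^2 + bn + c. Substituting each data point gives a linear system:
  25a + 5b + c = 120
  81a + 9b + c = 396
  121a + 11b + c = 594
Solving the system yields a = 5, b = -1, c = 0.
So p(n) = 5n² - n.
The leading coefficient is 5.

5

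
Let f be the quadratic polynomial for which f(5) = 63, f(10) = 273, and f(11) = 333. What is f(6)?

Write f(s) = as^2 + bs + c. Substituting each data point gives a linear system:
  25a + 5b + c = 63
  100a + 10b + c = 273
  121a + 11b + c = 333
Solving the system yields a = 3, b = -3, c = 3.
So f(s) = 3s^2 - 3s + 3.
Then f(6) = 93.

93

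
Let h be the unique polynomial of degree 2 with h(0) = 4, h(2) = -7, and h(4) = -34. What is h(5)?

-107/2

Write h(t) = at^2 + bt + c. Substituting each data point gives a linear system:
  c = 4
  4a + 2b + c = -7
  16a + 4b + c = -34
Solving the system yields a = -2, b = -3/2, c = 4.
So h(t) = -2t^2 - (3/2)t + 4.
Then h(5) = -107/2.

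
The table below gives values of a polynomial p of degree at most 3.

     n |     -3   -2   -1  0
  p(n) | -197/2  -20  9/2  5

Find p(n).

Write p(n) = an^3 + bn^2 + cn + d. Substituting each data point gives a linear system:
  -27a + 9b - 3c + d = -197/2
  -8a + 4b - 2c + d = -20
  -a + b - c + d = 9/2
  d = 5
Solving the system yields a = 5, b = 3, c = -3/2, d = 5.
So p(n) = 5n³ + 3n² - (3/2)n + 5.
Check: p(-3) = -197/2. ✓

p(n) = 5n^3 + 3n^2 - (3/2)n + 5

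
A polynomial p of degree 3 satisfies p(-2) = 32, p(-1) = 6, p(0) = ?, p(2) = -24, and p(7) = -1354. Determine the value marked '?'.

4

The 4 known points determine the degree-3 polynomial uniquely.
Write p(t) = at^3 + bt^2 + ct + d. Substituting each data point gives a linear system:
  -8a + 4b - 2c + d = 32
  -a + b - c + d = 6
  8a + 4b + 2c + d = -24
  343a + 49b + 7c + d = -1354
Solving the system yields a = -4, b = 0, c = 2, d = 4.
So p(t) = -4t³ + 2t + 4.
Then p(0) = 4.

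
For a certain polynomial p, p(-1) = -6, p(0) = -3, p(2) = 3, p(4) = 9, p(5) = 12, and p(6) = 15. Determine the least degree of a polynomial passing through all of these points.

1

Divided differences on the nodes -1, 0, 2, 4, 5, 6:
  order 0: -6  -3  3  9  12  15
  order 1: 3  3  3  3  3
  order 2: 0  0  0  0
  order 3: 0  0  0
  order 4: 0  0
  order 5: 0
The order-1 divided differences are all 3 (nonzero) and every higher order vanishes, so the data lies on a polynomial of degree exactly 1.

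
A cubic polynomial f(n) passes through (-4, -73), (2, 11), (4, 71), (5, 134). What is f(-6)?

Write f(n) = an^3 + bn^2 + cn + d. Substituting each data point gives a linear system:
  -64a + 16b - 4c + d = -73
  8a + 4b + 2c + d = 11
  64a + 16b + 4c + d = 71
  125a + 25b + 5c + d = 134
Solving the system yields a = 1, b = 0, c = 2, d = -1.
So f(n) = n^3 + 2n - 1.
Then f(-6) = -229.

-229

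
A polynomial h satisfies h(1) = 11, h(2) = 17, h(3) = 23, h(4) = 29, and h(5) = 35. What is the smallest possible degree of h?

1

Forward differences of the values at x = 1, 2, 3, 4, 5:
  h  : 11  17  23  29  35
  Δ  : 6  6  6  6
  Δ^2: 0  0  0
  Δ^3: 0  0
  Δ^4: 0
The first differences are constant (6) and nonzero, while all higher differences vanish, so the minimal degree is 1.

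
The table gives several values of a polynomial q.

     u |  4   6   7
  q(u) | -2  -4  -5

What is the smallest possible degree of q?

1

Divided differences on the nodes 4, 6, 7:
  order 0: -2  -4  -5
  order 1: -1  -1
  order 2: 0
The order-1 divided differences are all -1 (nonzero) and every higher order vanishes, so the data lies on a polynomial of degree exactly 1.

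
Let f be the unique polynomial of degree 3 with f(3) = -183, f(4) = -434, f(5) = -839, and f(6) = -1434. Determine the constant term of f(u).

6

Write f(u) = au^3 + bu^2 + cu + d. Substituting each data point gives a linear system:
  27a + 9b + 3c + d = -183
  64a + 16b + 4c + d = -434
  125a + 25b + 5c + d = -839
  216a + 36b + 6c + d = -1434
Solving the system yields a = -6, b = -5, c = 6, d = 6.
So f(u) = -6u³ - 5u² + 6u + 6.
The constant term is 6.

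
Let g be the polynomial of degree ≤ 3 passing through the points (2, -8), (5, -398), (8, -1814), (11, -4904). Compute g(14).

-10316

Using the Lagrange interpolation formula with nodes 2, 5, 8, 11:
  L_0(u) = (u - 5)(u - 8)(u - 11) / -162
  L_1(u) = (u - 2)(u - 8)(u - 11) / 54
  L_2(u) = (u - 2)(u - 5)(u - 11) / -54
  L_3(u) = (u - 2)(u - 5)(u - 8) / 162
Then g(u) = -8·L_0(u) - 398·L_1(u) - 1814·L_2(u) - 4904·L_3(u).
Expanding and collecting terms gives g(u) = -4u^3 + 3u^2 + 5u + 2.
Evaluating at u = 14: g(14) = -10316.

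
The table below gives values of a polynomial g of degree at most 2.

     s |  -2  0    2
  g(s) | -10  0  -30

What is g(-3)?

Write g(s) = as^2 + bs + c. Substituting each data point gives a linear system:
  4a - 2b + c = -10
  c = 0
  4a + 2b + c = -30
Solving the system yields a = -5, b = -5, c = 0.
So g(s) = -5s^2 - 5s.
Then g(-3) = -30.

-30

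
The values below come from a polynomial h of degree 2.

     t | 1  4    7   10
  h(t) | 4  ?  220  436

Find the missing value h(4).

76

The 3 known points determine the degree-2 polynomial uniquely.
Write h(t) = at^2 + bt + c. Substituting each data point gives a linear system:
  a + b + c = 4
  49a + 7b + c = 220
  100a + 10b + c = 436
Solving the system yields a = 4, b = 4, c = -4.
So h(t) = 4t² + 4t - 4.
Then h(4) = 76.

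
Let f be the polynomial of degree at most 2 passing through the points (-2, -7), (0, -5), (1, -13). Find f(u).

f(u) = -3u^2 - 5u - 5

Using the Lagrange interpolation formula with nodes -2, 0, 1:
  L_0(u) = u(u - 1) / 6
  L_1(u) = (u + 2)(u - 1) / -2
  L_2(u) = (u + 2)u / 3
Then f(u) = -7·L_0(u) - 5·L_1(u) - 13·L_2(u).
Expanding and collecting terms gives f(u) = -3u² - 5u - 5.
Check: f(-2) = -7. ✓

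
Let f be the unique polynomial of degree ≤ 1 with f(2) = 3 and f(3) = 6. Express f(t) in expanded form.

Using the Lagrange interpolation formula with nodes 2, 3:
  L_0(t) = (t - 3) / -1
  L_1(t) = (t - 2) / 1
Then f(t) = 3·L_0(t) + 6·L_1(t).
Expanding and collecting terms gives f(t) = 3t - 3.
Check: f(3) = 6. ✓

f(t) = 3t - 3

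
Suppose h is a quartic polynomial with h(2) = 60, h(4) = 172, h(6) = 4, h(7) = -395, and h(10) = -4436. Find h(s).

h(s) = -s^4 + 5s^3 + 5s^2 + 6s + 4

Write h(s) = as^4 + bs^3 + cs^2 + ds + e. Substituting each data point gives a linear system:
  16a + 8b + 4c + 2d + e = 60
  256a + 64b + 16c + 4d + e = 172
  1296a + 216b + 36c + 6d + e = 4
  2401a + 343b + 49c + 7d + e = -395
  10000a + 1000b + 100c + 10d + e = -4436
Solving the system yields a = -1, b = 5, c = 5, d = 6, e = 4.
So h(s) = -s^4 + 5s^3 + 5s^2 + 6s + 4.
Check: h(7) = -395. ✓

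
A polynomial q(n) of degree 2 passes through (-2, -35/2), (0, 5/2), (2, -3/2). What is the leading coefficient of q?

-3

Write q(n) = an^2 + bn + c. Substituting each data point gives a linear system:
  4a - 2b + c = -35/2
  c = 5/2
  4a + 2b + c = -3/2
Solving the system yields a = -3, b = 4, c = 5/2.
So q(n) = -3n² + 4n + 5/2.
The leading coefficient is -3.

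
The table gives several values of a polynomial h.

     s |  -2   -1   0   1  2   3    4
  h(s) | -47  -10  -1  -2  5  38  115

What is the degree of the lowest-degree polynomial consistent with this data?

3

Forward differences of the values at s = -2, -1, 0, 1, 2, 3, 4:
  h  : -47  -10  -1  -2  5  38  115
  Δ  : 37  9  -1  7  33  77
  Δ^2: -28  -10  8  26  44
  Δ^3: 18  18  18  18
  Δ^4: 0  0  0
  Δ^5: 0  0
  Δ^6: 0
The third differences are constant (18) and nonzero, while all higher differences vanish, so the minimal degree is 3.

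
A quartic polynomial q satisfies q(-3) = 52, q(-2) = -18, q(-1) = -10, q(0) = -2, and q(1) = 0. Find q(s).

q(s) = 3s^4 + 5s^3 - 6s^2 - 2

Using the Lagrange interpolation formula with nodes -3, -2, -1, 0, 1:
  L_0(s) = (s + 2)(s + 1)s(s - 1) / 24
  L_1(s) = (s + 3)(s + 1)s(s - 1) / -6
  L_2(s) = (s + 3)(s + 2)s(s - 1) / 4
  L_3(s) = (s + 3)(s + 2)(s + 1)(s - 1) / -6
  L_4(s) = (s + 3)(s + 2)(s + 1)s / 24
Then q(s) = 52·L_0(s) - 18·L_1(s) - 10·L_2(s) - 2·L_3(s) + 0·L_4(s).
Expanding and collecting terms gives q(s) = 3s⁴ + 5s³ - 6s² - 2.
Check: q(-2) = -18. ✓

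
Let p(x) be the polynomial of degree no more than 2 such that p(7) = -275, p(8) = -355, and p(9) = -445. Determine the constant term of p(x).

5

Write p(x) = ax^2 + bx + c. Substituting each data point gives a linear system:
  49a + 7b + c = -275
  64a + 8b + c = -355
  81a + 9b + c = -445
Solving the system yields a = -5, b = -5, c = 5.
So p(x) = -5x² - 5x + 5.
The constant term is 5.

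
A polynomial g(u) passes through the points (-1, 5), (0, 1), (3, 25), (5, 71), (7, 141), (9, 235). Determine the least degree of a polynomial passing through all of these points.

Divided differences on the nodes -1, 0, 3, 5, 7, 9:
  order 0: 5  1  25  71  141  235
  order 1: -4  8  23  35  47
  order 2: 3  3  3  3
  order 3: 0  0  0
  order 4: 0  0
  order 5: 0
The order-2 divided differences are all 3 (nonzero) and every higher order vanishes, so the data lies on a polynomial of degree exactly 2.

2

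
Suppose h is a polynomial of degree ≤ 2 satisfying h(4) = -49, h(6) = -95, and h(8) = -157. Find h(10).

Write h(t) = at^2 + bt + c. Substituting each data point gives a linear system:
  16a + 4b + c = -49
  36a + 6b + c = -95
  64a + 8b + c = -157
Solving the system yields a = -2, b = -3, c = -5.
So h(t) = -2t² - 3t - 5.
Then h(10) = -235.

-235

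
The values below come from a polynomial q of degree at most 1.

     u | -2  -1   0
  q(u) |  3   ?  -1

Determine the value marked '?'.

1

On equispaced nodes a degree-1 polynomial has vanishing second forward difference, so
  q(-2) - 2·q(-1) + q(0) = 0.
Substituting the known values and solving for q(-1):
  -2·q(-1) = -2
  q(-1) = 1.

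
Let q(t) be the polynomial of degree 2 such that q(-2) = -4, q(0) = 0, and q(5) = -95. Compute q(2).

-20

Write q(t) = at^2 + bt + c. Substituting each data point gives a linear system:
  4a - 2b + c = -4
  c = 0
  25a + 5b + c = -95
Solving the system yields a = -3, b = -4, c = 0.
So q(t) = -3t^2 - 4t.
Then q(2) = -20.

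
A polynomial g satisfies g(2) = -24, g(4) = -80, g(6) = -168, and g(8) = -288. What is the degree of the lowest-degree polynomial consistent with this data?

Forward differences of the values at s = 2, 4, 6, 8:
  g  : -24  -80  -168  -288
  Δ  : -56  -88  -120
  Δ^2: -32  -32
  Δ^3: 0
The second differences are constant (-32) and nonzero, while all higher differences vanish, so the minimal degree is 2.

2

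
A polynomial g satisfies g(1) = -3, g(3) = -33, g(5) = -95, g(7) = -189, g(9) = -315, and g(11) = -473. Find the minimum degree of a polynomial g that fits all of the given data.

2

Forward differences of the values at t = 1, 3, 5, 7, 9, 11:
  g  : -3  -33  -95  -189  -315  -473
  Δ  : -30  -62  -94  -126  -158
  Δ^2: -32  -32  -32  -32
  Δ^3: 0  0  0
  Δ^4: 0  0
  Δ^5: 0
The second differences are constant (-32) and nonzero, while all higher differences vanish, so the minimal degree is 2.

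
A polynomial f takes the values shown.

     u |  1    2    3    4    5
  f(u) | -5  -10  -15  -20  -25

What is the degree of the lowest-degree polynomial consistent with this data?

1

Forward differences of the values at u = 1, 2, 3, 4, 5:
  f  : -5  -10  -15  -20  -25
  Δ  : -5  -5  -5  -5
  Δ^2: 0  0  0
  Δ^3: 0  0
  Δ^4: 0
The first differences are constant (-5) and nonzero, while all higher differences vanish, so the minimal degree is 1.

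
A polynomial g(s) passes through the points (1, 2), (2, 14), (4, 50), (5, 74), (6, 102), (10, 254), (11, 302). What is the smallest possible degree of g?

Divided differences on the nodes 1, 2, 4, 5, 6, 10, 11:
  order 0: 2  14  50  74  102  254  302
  order 1: 12  18  24  28  38  48
  order 2: 2  2  2  2  2
  order 3: 0  0  0  0
  order 4: 0  0  0
  order 5: 0  0
  order 6: 0
The order-2 divided differences are all 2 (nonzero) and every higher order vanishes, so the data lies on a polynomial of degree exactly 2.

2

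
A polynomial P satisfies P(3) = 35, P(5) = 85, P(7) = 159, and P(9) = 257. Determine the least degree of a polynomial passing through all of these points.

2

Forward differences of the values at s = 3, 5, 7, 9:
  P  : 35  85  159  257
  Δ  : 50  74  98
  Δ^2: 24  24
  Δ^3: 0
The second differences are constant (24) and nonzero, while all higher differences vanish, so the minimal degree is 2.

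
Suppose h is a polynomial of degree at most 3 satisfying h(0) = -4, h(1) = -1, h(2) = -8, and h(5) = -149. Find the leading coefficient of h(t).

Write h(t) = at^3 + bt^2 + ct + d. Substituting each data point gives a linear system:
  d = -4
  a + b + c + d = -1
  8a + 4b + 2c + d = -8
  125a + 25b + 5c + d = -149
Solving the system yields a = -1, b = -2, c = 6, d = -4.
So h(t) = -t^3 - 2t^2 + 6t - 4.
The leading coefficient is -1.

-1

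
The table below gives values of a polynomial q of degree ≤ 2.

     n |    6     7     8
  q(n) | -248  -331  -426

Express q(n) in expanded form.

q(n) = -6n^2 - 5n - 2

Write q(n) = an^2 + bn + c. Substituting each data point gives a linear system:
  36a + 6b + c = -248
  49a + 7b + c = -331
  64a + 8b + c = -426
Solving the system yields a = -6, b = -5, c = -2.
So q(n) = -6n^2 - 5n - 2.
Check: q(7) = -331. ✓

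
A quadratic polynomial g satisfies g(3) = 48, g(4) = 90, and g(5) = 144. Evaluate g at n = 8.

378

Write g(n) = an^2 + bn + c. Substituting each data point gives a linear system:
  9a + 3b + c = 48
  16a + 4b + c = 90
  25a + 5b + c = 144
Solving the system yields a = 6, b = 0, c = -6.
So g(n) = 6n^2 - 6.
Then g(8) = 378.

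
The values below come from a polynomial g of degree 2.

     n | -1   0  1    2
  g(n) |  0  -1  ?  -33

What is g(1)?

-12

On equispaced nodes a degree-2 polynomial has vanishing third forward difference, so
  - g(-1) + 3·g(0) - 3·g(1) + g(2) = 0.
Substituting the known values and solving for g(1):
  -3·g(1) = 36
  g(1) = -12.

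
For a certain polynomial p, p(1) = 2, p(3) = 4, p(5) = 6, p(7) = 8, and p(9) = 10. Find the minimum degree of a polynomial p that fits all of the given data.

Forward differences of the values at t = 1, 3, 5, 7, 9:
  p  : 2  4  6  8  10
  Δ  : 2  2  2  2
  Δ^2: 0  0  0
  Δ^3: 0  0
  Δ^4: 0
The first differences are constant (2) and nonzero, while all higher differences vanish, so the minimal degree is 1.

1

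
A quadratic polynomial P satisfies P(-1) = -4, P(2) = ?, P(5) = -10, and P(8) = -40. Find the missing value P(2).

The 3 known points determine the degree-2 polynomial uniquely.
Write P(u) = au^2 + bu + c. Substituting each data point gives a linear system:
  a - b + c = -4
  25a + 5b + c = -10
  64a + 8b + c = -40
Solving the system yields a = -1, b = 3, c = 0.
So P(u) = -u² + 3u.
Then P(2) = 2.

2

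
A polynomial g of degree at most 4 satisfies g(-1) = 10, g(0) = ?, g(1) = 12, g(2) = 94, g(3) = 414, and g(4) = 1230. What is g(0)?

6

The 5 known points determine the degree-4 polynomial uniquely.
Write g(t) = at^4 + bt^3 + ct^2 + dt + e. Substituting each data point gives a linear system:
  a - b + c - d + e = 10
  a + b + c + d + e = 12
  16a + 8b + 4c + 2d + e = 94
  81a + 27b + 9c + 3d + e = 414
  256a + 64b + 16c + 4d + e = 1230
Solving the system yields a = 4, b = 3, c = 1, d = -2, e = 6.
So g(t) = 4t^4 + 3t^3 + t^2 - 2t + 6.
Then g(0) = 6.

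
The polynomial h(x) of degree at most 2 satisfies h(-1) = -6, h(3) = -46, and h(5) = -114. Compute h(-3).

-34

Write h(x) = ax^2 + bx + c. Substituting each data point gives a linear system:
  a - b + c = -6
  9a + 3b + c = -46
  25a + 5b + c = -114
Solving the system yields a = -4, b = -2, c = -4.
So h(x) = -4x² - 2x - 4.
Then h(-3) = -34.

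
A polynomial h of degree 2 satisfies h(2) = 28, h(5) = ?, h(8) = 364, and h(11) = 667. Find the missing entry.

The 3 known points determine the degree-2 polynomial uniquely.
Write h(s) = as^2 + bs + c. Substituting each data point gives a linear system:
  4a + 2b + c = 28
  64a + 8b + c = 364
  121a + 11b + c = 667
Solving the system yields a = 5, b = 6, c = -4.
So h(s) = 5s^2 + 6s - 4.
Then h(5) = 151.

151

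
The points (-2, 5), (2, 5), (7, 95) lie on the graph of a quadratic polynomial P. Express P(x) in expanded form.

P(x) = 2x^2 - 3

Write P(x) = ax^2 + bx + c. Substituting each data point gives a linear system:
  4a - 2b + c = 5
  4a + 2b + c = 5
  49a + 7b + c = 95
Solving the system yields a = 2, b = 0, c = -3.
So P(x) = 2x^2 - 3.
Check: P(-2) = 5. ✓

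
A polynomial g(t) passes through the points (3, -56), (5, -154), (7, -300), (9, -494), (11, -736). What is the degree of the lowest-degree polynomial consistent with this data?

2

Forward differences of the values at t = 3, 5, 7, 9, 11:
  g  : -56  -154  -300  -494  -736
  Δ  : -98  -146  -194  -242
  Δ^2: -48  -48  -48
  Δ^3: 0  0
  Δ^4: 0
The second differences are constant (-48) and nonzero, while all higher differences vanish, so the minimal degree is 2.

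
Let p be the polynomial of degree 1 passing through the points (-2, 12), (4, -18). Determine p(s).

p(s) = -5s + 2

Write p(s) = as + b. Substituting each data point gives a linear system:
  -2a + b = 12
  4a + b = -18
Solving the system yields a = -5, b = 2.
So p(s) = -5s + 2.
Check: p(-2) = 12. ✓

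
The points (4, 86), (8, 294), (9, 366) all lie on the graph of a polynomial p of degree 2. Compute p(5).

Write p(n) = an^2 + bn + c. Substituting each data point gives a linear system:
  16a + 4b + c = 86
  64a + 8b + c = 294
  81a + 9b + c = 366
Solving the system yields a = 4, b = 4, c = 6.
So p(n) = 4n^2 + 4n + 6.
Then p(5) = 126.

126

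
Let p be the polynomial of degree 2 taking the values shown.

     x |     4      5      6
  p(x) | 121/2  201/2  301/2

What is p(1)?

1/2

Write p(x) = ax^2 + bx + c. Substituting each data point gives a linear system:
  16a + 4b + c = 121/2
  25a + 5b + c = 201/2
  36a + 6b + c = 301/2
Solving the system yields a = 5, b = -5, c = 1/2.
So p(x) = 5x^2 - 5x + 1/2.
Then p(1) = 1/2.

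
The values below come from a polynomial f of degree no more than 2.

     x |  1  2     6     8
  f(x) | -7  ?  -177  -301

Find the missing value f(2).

-25

The 3 known points determine the degree-2 polynomial uniquely.
Write f(x) = ax^2 + bx + c. Substituting each data point gives a linear system:
  a + b + c = -7
  36a + 6b + c = -177
  64a + 8b + c = -301
Solving the system yields a = -4, b = -6, c = 3.
So f(x) = -4x^2 - 6x + 3.
Then f(2) = -25.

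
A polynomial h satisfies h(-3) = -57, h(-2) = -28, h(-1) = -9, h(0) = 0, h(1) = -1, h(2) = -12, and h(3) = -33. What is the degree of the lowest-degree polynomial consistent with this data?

2

Forward differences of the values at n = -3, -2, -1, 0, 1, 2, 3:
  h  : -57  -28  -9  0  -1  -12  -33
  Δ  : 29  19  9  -1  -11  -21
  Δ^2: -10  -10  -10  -10  -10
  Δ^3: 0  0  0  0
  Δ^4: 0  0  0
  Δ^5: 0  0
  Δ^6: 0
The second differences are constant (-10) and nonzero, while all higher differences vanish, so the minimal degree is 2.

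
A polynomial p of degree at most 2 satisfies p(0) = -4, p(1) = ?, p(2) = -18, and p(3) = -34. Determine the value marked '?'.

-8

On equispaced nodes a degree-2 polynomial has vanishing third forward difference, so
  - p(0) + 3·p(1) - 3·p(2) + p(3) = 0.
Substituting the known values and solving for p(1):
  3·p(1) = -24
  p(1) = -8.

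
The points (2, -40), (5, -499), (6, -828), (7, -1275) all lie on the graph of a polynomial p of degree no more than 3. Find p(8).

Write p(x) = ax^3 + bx^2 + cx + d. Substituting each data point gives a linear system:
  8a + 4b + 2c + d = -40
  125a + 25b + 5c + d = -499
  216a + 36b + 6c + d = -828
  343a + 49b + 7c + d = -1275
Solving the system yields a = -3, b = -5, c = -1, d = 6.
So p(x) = -3x^3 - 5x^2 - x + 6.
Then p(8) = -1858.

-1858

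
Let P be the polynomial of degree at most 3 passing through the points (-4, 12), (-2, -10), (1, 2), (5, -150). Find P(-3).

Write P(t) = at^3 + bt^2 + ct + d. Substituting each data point gives a linear system:
  -64a + 16b - 4c + d = 12
  -8a + 4b - 2c + d = -10
  a + b + c + d = 2
  125a + 25b + 5c + d = -150
Solving the system yields a = -1, b = -2, c = 5, d = 0.
So P(t) = -t³ - 2t² + 5t.
Then P(-3) = -6.

-6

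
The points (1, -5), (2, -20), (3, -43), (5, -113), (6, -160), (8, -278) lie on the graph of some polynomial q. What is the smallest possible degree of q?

Divided differences on the nodes 1, 2, 3, 5, 6, 8:
  order 0: -5  -20  -43  -113  -160  -278
  order 1: -15  -23  -35  -47  -59
  order 2: -4  -4  -4  -4
  order 3: 0  0  0
  order 4: 0  0
  order 5: 0
The order-2 divided differences are all -4 (nonzero) and every higher order vanishes, so the data lies on a polynomial of degree exactly 2.

2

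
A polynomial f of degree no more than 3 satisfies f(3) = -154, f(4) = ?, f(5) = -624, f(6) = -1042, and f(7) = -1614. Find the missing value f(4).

The 4 known points determine the degree-3 polynomial uniquely.
Write f(s) = as^3 + bs^2 + cs + d. Substituting each data point gives a linear system:
  27a + 9b + 3c + d = -154
  125a + 25b + 5c + d = -624
  216a + 36b + 6c + d = -1042
  343a + 49b + 7c + d = -1614
Solving the system yields a = -4, b = -5, c = 1, d = -4.
So f(s) = -4s³ - 5s² + s - 4.
Then f(4) = -336.

-336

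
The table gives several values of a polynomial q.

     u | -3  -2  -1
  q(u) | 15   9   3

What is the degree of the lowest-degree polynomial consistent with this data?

Forward differences of the values at u = -3, -2, -1:
  q  : 15  9  3
  Δ  : -6  -6
  Δ^2: 0
The first differences are constant (-6) and nonzero, while all higher differences vanish, so the minimal degree is 1.

1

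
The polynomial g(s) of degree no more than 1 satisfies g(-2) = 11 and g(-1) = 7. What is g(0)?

Using the Lagrange interpolation formula with nodes -2, -1:
  L_0(s) = (s + 1) / -1
  L_1(s) = (s + 2) / 1
Then g(s) = 11·L_0(s) + 7·L_1(s).
Expanding and collecting terms gives g(s) = -4s + 3.
Evaluating at s = 0: g(0) = 3.

3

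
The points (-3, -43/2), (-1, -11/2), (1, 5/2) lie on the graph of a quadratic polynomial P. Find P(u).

Write P(u) = au^2 + bu + c. Substituting each data point gives a linear system:
  9a - 3b + c = -43/2
  a - b + c = -11/2
  a + b + c = 5/2
Solving the system yields a = -1, b = 4, c = -1/2.
So P(u) = -u^2 + 4u - 1/2.
Check: P(-1) = -11/2. ✓

P(u) = -u^2 + 4u - 1/2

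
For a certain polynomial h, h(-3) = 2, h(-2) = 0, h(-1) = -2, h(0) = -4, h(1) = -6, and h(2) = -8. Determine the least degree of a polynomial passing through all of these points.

1

Forward differences of the values at s = -3, -2, -1, 0, 1, 2:
  h  : 2  0  -2  -4  -6  -8
  Δ  : -2  -2  -2  -2  -2
  Δ^2: 0  0  0  0
  Δ^3: 0  0  0
  Δ^4: 0  0
  Δ^5: 0
The first differences are constant (-2) and nonzero, while all higher differences vanish, so the minimal degree is 1.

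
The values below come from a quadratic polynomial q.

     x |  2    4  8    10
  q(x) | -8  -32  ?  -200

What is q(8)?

-128

The 3 known points determine the degree-2 polynomial uniquely.
Write q(x) = ax^2 + bx + c. Substituting each data point gives a linear system:
  4a + 2b + c = -8
  16a + 4b + c = -32
  100a + 10b + c = -200
Solving the system yields a = -2, b = 0, c = 0.
So q(x) = -2x².
Then q(8) = -128.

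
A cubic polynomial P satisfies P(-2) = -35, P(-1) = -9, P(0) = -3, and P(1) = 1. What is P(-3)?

-99

Forward differences of the values at n = -2, -1, 0, 1:
  P  : -35  -9  -3  1
  Δ  : 26  6  4
  Δ^2: -20  -2
  Δ^3: 18
The third differences are constant, confirming degree 3.
Interpolating (Newton forward form) and evaluating at n = -3 gives P(-3) = -99.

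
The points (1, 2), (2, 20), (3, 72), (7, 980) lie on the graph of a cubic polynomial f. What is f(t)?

Using the Lagrange interpolation formula with nodes 1, 2, 3, 7:
  L_0(t) = (t - 2)(t - 3)(t - 7) / -12
  L_1(t) = (t - 1)(t - 3)(t - 7) / 5
  L_2(t) = (t - 1)(t - 2)(t - 7) / -8
  L_3(t) = (t - 1)(t - 2)(t - 3) / 120
Then f(t) = 2·L_0(t) + 20·L_1(t) + 72·L_2(t) + 980·L_3(t).
Expanding and collecting terms gives f(t) = 3t³ - t².
Check: f(7) = 980. ✓

f(t) = 3t^3 - t^2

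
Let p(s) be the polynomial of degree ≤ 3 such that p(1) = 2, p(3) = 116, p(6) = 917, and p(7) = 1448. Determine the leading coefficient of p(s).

4

Write p(s) = as^3 + bs^2 + cs + d. Substituting each data point gives a linear system:
  a + b + c + d = 2
  27a + 9b + 3c + d = 116
  216a + 36b + 6c + d = 917
  343a + 49b + 7c + d = 1448
Solving the system yields a = 4, b = 2, c = -3, d = -1.
So p(s) = 4s^3 + 2s^2 - 3s - 1.
The leading coefficient is 4.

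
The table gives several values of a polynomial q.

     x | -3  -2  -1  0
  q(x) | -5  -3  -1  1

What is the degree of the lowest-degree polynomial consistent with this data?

1

Forward differences of the values at x = -3, -2, -1, 0:
  q  : -5  -3  -1  1
  Δ  : 2  2  2
  Δ^2: 0  0
  Δ^3: 0
The first differences are constant (2) and nonzero, while all higher differences vanish, so the minimal degree is 1.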